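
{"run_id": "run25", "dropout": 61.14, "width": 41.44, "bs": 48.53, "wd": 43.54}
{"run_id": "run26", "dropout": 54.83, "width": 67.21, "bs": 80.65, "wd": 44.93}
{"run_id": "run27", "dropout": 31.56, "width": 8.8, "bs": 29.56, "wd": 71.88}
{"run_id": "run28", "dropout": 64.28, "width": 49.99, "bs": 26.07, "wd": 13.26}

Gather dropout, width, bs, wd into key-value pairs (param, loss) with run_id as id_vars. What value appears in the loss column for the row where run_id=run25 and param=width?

41.44

Unpivoting turns each (run_id, wide-column) pair into one long row.
The wide cell at row run25, column width holds 41.44, so the long row (run25, width) has loss=41.44.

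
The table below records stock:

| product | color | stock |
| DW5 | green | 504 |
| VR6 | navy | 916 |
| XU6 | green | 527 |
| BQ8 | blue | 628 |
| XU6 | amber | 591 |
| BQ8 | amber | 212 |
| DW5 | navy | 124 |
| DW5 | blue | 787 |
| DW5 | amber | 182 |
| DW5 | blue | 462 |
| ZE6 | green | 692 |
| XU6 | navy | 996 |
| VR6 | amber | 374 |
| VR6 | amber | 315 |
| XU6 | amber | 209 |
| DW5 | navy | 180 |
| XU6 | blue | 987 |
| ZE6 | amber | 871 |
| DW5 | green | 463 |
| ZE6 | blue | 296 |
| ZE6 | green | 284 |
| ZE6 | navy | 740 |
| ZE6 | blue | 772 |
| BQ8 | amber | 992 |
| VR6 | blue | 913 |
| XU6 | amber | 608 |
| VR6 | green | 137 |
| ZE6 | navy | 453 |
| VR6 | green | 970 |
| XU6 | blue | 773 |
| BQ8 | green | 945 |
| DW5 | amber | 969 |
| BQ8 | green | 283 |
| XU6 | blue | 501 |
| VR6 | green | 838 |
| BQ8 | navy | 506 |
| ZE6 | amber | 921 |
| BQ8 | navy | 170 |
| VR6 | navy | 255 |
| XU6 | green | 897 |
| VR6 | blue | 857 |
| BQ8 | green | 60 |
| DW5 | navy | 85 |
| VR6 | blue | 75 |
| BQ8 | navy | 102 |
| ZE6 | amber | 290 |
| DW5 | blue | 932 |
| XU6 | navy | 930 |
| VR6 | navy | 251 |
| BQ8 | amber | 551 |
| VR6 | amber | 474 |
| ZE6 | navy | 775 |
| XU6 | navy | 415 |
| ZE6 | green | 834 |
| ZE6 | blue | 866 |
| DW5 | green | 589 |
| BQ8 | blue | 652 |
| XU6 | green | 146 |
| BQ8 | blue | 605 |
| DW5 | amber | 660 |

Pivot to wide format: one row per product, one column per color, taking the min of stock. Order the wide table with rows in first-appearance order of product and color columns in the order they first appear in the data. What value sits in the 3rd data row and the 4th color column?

209

With rows in first-appearance order of product, row 3 is product=XU6. color columns in first-appearance order: green, navy, blue, amber; column 4 is amber.
Long rows with product=XU6, color=amber: min(591, 209, 608) = 209.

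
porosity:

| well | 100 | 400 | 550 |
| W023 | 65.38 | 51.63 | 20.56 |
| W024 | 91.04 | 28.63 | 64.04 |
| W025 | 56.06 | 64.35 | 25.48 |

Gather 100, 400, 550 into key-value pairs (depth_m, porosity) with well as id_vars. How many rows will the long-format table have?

9

3 well values × 3 melted columns = 9 rows.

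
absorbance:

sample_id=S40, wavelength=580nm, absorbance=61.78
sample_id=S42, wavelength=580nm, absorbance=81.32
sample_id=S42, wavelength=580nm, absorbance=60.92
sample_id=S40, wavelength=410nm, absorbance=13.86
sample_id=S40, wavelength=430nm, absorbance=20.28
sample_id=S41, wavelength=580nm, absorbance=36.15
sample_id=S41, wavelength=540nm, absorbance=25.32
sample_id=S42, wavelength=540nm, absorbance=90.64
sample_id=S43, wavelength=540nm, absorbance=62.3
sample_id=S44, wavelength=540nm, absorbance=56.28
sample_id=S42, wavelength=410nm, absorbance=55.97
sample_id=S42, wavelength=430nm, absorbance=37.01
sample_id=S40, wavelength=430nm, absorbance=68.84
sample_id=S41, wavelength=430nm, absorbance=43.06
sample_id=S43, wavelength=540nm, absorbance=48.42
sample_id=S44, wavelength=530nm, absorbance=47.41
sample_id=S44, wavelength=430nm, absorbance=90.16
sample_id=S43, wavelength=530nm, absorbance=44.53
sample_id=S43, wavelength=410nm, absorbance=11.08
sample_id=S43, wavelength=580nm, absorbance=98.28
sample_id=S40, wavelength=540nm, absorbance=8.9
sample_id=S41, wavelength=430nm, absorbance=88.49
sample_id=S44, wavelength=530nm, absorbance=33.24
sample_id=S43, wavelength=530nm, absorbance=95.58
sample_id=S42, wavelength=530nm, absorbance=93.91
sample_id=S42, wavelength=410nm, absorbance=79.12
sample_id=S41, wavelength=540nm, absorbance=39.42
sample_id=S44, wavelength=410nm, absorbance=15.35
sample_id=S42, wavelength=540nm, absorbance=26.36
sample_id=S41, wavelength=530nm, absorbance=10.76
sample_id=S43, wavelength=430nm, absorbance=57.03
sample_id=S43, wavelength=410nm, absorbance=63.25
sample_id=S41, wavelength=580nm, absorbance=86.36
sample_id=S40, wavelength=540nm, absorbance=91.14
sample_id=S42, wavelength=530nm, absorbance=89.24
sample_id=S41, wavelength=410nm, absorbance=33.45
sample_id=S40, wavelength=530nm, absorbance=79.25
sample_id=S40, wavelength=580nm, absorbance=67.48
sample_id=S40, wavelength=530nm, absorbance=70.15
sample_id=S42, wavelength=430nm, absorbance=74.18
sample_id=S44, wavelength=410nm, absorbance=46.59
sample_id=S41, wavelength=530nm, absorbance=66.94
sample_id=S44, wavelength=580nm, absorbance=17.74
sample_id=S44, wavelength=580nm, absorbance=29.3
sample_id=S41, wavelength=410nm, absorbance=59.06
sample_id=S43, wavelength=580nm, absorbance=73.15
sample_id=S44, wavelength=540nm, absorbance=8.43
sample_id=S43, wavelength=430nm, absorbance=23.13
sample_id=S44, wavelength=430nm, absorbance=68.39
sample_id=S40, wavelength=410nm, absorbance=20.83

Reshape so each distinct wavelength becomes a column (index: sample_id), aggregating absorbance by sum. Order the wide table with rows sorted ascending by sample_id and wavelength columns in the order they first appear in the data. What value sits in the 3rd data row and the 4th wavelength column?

With rows sorted ascending by sample_id, row 3 is sample_id=S42. wavelength columns in first-appearance order: 580nm, 410nm, 430nm, 540nm, 530nm; column 4 is 540nm.
Long rows with sample_id=S42, wavelength=540nm: 90.64 + 26.36 = 117.

117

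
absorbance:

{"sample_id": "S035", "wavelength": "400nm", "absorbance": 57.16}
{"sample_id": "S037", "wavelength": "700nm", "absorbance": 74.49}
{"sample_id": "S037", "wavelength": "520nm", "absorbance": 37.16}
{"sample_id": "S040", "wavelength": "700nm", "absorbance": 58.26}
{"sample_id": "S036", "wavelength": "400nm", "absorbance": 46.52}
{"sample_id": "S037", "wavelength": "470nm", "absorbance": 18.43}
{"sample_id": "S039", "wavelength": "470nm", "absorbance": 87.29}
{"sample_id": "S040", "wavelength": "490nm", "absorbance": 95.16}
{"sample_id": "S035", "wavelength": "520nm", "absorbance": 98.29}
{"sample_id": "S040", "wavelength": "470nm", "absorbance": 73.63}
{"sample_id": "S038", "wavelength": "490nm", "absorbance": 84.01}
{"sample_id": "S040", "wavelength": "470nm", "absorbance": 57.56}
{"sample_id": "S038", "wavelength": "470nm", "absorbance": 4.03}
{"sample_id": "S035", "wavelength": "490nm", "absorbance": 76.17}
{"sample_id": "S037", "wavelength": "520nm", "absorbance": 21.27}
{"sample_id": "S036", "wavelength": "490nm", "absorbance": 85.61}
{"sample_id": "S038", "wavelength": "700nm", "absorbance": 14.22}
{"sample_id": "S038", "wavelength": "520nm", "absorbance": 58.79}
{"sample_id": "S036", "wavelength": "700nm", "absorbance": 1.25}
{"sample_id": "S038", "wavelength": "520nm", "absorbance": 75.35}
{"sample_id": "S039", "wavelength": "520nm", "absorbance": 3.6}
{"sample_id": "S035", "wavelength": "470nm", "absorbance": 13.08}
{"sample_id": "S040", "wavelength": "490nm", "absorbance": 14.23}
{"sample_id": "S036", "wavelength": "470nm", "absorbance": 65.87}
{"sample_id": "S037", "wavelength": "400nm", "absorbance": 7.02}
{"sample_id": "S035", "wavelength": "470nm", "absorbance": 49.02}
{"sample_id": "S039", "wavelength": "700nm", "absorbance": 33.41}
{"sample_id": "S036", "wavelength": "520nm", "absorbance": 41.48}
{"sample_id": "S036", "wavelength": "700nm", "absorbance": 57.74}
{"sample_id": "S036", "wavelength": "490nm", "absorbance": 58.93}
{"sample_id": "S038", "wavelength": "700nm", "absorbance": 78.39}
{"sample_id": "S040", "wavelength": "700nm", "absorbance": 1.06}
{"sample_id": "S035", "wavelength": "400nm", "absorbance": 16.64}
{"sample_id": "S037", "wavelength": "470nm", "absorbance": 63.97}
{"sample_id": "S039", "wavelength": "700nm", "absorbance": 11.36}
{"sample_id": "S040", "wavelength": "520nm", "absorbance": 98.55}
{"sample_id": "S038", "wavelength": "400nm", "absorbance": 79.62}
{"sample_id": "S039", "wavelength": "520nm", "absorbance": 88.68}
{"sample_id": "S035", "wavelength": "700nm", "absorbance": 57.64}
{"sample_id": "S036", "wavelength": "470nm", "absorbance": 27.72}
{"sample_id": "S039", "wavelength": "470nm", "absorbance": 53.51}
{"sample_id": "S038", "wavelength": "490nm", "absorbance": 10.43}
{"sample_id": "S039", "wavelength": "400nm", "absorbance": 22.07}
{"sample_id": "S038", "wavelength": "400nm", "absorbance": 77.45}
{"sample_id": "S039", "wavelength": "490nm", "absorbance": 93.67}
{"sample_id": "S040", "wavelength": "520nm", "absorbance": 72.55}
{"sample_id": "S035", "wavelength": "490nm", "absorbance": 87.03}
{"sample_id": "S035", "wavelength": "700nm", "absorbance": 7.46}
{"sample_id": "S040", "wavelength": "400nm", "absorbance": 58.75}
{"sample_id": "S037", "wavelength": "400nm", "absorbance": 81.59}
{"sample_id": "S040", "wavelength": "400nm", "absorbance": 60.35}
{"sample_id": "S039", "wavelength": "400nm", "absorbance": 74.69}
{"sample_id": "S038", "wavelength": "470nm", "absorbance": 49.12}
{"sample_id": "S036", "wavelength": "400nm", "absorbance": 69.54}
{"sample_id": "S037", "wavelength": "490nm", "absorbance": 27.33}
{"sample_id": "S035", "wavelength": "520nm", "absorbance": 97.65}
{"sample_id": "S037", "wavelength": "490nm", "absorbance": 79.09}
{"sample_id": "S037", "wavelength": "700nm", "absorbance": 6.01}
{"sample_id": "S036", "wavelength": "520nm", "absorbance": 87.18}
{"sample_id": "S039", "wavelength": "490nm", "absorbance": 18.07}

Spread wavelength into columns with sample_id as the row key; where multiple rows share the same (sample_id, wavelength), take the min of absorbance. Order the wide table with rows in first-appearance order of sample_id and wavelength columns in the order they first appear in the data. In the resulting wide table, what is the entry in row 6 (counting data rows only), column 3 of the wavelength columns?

With rows in first-appearance order of sample_id, row 6 is sample_id=S038. wavelength columns in first-appearance order: 400nm, 700nm, 520nm, 470nm, 490nm; column 3 is 520nm.
Long rows with sample_id=S038, wavelength=520nm: min(58.79, 75.35) = 58.79.

58.79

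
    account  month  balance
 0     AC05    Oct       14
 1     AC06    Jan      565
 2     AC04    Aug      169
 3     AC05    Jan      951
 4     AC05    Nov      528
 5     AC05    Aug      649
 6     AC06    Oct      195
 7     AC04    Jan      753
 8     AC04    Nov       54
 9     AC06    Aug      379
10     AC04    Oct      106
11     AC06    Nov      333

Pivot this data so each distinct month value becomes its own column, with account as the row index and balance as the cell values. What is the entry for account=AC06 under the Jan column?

565

Wide layout: rows indexed by account, columns are the 4 distinct month values (Oct, Jan, Aug, Nov).
Cell (account=AC06, month=Jan) draws from the long row where account=AC06 and month=Jan, which has balance=565.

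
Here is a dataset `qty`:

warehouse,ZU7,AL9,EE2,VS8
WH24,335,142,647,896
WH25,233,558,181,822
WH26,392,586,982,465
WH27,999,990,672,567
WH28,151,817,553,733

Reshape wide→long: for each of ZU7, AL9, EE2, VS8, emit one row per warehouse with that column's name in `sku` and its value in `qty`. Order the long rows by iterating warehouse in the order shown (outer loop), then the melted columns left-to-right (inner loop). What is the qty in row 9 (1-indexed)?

20 rows total (5 × 4). Row 9: index ⌊(9-1)/4⌋ = 2 into warehouse → WH26; (9-1) mod 4 = 0 into the melted columns → ZU7.
So row 9 is (WH26, ZU7, 392); qty = 392.

392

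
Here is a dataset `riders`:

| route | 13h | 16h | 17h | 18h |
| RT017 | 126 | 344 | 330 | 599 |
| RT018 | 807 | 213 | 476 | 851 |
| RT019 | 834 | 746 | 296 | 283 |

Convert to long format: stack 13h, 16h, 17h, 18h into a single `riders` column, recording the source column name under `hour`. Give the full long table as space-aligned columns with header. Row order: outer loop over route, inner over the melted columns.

Each (route, column) pair becomes one row: 3 × 4 = 12 rows.
For example, (RT017, 13h) → riders=126.

route  hour  riders
RT017  13h   126   
RT017  16h   344   
RT017  17h   330   
RT017  18h   599   
RT018  13h   807   
RT018  16h   213   
RT018  17h   476   
RT018  18h   851   
RT019  13h   834   
RT019  16h   746   
RT019  17h   296   
RT019  18h   283   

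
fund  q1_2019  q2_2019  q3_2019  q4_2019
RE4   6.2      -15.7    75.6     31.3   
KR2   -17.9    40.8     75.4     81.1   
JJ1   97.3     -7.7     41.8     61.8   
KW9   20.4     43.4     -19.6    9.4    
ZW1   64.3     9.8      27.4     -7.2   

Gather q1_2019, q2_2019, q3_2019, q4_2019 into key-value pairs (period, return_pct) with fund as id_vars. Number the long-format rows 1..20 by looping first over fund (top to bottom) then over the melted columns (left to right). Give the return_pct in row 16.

20 rows total (5 × 4). Row 16: index ⌊(16-1)/4⌋ = 3 into fund → KW9; (16-1) mod 4 = 3 into the melted columns → q4_2019.
So row 16 is (KW9, q4_2019, 9.4); return_pct = 9.4.

9.4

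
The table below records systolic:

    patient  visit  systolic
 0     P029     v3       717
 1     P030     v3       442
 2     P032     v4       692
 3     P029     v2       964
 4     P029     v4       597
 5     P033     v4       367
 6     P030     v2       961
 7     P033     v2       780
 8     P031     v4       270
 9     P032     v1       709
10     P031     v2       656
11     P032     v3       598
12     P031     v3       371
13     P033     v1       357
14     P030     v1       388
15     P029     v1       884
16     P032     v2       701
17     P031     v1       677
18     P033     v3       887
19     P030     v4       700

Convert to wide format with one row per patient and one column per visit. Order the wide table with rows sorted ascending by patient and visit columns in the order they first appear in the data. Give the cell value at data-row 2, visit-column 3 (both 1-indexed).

961

With rows sorted ascending by patient, row 2 is patient=P030. visit columns in first-appearance order: v3, v4, v2, v1; column 3 is v2.
Long rows with patient=P030, visit=v2: systolic = 961.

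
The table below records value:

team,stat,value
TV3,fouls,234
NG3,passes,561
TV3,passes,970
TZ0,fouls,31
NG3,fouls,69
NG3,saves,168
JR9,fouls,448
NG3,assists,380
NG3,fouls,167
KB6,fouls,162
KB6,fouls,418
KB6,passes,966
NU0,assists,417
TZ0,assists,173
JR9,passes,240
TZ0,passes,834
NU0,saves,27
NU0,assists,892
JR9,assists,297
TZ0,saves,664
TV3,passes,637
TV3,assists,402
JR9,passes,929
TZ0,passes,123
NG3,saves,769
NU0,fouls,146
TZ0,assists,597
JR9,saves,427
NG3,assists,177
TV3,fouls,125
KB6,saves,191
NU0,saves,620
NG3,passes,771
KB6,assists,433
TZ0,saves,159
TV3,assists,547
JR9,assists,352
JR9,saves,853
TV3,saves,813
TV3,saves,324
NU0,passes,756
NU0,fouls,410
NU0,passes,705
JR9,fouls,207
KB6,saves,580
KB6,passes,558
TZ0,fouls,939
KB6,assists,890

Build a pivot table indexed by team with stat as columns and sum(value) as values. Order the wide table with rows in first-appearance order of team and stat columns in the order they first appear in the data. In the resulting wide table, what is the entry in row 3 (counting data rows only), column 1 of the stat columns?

970

With rows in first-appearance order of team, row 3 is team=TZ0. stat columns in first-appearance order: fouls, passes, saves, assists; column 1 is fouls.
Long rows with team=TZ0, stat=fouls: 31 + 939 = 970.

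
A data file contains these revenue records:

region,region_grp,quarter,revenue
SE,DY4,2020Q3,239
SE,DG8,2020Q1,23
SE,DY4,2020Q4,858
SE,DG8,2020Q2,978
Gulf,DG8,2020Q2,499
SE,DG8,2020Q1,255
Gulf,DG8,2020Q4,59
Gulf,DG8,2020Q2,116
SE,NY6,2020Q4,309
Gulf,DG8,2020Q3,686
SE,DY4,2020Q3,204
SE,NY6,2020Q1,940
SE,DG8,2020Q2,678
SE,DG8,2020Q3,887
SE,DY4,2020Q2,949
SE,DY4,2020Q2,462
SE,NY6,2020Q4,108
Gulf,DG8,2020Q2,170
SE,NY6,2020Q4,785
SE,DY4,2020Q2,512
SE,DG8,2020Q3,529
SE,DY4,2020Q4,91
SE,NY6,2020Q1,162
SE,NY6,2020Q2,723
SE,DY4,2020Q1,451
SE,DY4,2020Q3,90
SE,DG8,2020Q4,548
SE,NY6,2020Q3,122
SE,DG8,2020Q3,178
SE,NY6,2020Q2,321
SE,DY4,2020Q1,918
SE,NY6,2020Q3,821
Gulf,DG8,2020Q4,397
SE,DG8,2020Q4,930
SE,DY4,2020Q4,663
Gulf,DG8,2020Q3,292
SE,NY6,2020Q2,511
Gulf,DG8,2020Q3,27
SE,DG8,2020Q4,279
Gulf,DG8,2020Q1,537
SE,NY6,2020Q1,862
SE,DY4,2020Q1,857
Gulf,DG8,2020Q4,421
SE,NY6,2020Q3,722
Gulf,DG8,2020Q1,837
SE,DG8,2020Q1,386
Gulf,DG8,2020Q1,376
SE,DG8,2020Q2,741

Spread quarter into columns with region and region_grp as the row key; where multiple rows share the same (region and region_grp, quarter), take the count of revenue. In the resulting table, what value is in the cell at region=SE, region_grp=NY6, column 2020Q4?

3

Rows with region=SE, region_grp=NY6 and quarter=2020Q4: revenue values are 309, 108, 785.
3 rows match — count = 3.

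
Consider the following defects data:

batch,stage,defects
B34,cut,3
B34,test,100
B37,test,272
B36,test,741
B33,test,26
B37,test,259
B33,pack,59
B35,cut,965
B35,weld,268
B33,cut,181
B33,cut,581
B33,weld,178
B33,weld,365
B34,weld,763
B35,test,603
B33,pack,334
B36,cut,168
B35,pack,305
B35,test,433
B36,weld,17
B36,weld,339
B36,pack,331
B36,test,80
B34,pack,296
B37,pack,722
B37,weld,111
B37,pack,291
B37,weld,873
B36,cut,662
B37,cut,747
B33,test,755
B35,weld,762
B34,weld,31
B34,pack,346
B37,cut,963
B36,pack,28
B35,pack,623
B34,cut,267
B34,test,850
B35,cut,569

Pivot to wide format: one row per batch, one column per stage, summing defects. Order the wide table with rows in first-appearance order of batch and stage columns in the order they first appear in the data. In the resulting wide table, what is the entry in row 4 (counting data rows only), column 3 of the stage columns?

393

With rows in first-appearance order of batch, row 4 is batch=B33. stage columns in first-appearance order: cut, test, pack, weld; column 3 is pack.
Long rows with batch=B33, stage=pack: 59 + 334 = 393.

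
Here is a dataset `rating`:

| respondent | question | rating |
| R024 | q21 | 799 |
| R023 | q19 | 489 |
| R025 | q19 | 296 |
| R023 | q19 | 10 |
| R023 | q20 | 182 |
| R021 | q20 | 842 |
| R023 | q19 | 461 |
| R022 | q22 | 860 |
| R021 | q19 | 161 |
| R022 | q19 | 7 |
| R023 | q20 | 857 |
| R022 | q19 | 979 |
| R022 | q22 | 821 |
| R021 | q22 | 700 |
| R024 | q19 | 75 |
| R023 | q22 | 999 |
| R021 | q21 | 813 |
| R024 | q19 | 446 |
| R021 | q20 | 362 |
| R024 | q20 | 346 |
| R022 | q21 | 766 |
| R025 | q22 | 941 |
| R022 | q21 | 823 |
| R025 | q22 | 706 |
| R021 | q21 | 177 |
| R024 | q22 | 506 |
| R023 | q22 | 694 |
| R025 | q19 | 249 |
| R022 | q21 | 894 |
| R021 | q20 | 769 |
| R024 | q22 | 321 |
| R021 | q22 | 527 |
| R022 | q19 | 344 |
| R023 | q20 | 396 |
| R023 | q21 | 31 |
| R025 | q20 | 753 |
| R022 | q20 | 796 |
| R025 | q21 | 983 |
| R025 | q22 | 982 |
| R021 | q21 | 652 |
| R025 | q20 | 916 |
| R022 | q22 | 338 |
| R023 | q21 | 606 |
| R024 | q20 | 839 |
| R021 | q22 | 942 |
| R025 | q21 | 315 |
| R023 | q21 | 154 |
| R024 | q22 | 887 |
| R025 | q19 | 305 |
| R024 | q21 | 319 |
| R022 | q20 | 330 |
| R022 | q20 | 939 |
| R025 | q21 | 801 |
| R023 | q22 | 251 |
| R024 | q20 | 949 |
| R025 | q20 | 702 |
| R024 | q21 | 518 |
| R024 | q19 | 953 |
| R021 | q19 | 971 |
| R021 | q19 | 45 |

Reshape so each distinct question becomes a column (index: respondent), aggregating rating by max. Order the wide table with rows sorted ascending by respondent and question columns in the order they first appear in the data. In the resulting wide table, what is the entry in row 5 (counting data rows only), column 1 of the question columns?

With rows sorted ascending by respondent, row 5 is respondent=R025. question columns in first-appearance order: q21, q19, q20, q22; column 1 is q21.
Long rows with respondent=R025, question=q21: max(983, 315, 801) = 983.

983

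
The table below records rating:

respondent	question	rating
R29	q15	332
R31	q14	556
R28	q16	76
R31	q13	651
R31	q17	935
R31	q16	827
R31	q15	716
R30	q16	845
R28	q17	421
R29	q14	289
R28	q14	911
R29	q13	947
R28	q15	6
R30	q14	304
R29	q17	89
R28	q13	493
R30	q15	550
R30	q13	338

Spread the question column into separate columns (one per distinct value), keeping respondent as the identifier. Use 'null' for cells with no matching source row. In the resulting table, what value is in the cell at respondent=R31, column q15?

716

The long row with respondent=R31, question=q15 has rating=716.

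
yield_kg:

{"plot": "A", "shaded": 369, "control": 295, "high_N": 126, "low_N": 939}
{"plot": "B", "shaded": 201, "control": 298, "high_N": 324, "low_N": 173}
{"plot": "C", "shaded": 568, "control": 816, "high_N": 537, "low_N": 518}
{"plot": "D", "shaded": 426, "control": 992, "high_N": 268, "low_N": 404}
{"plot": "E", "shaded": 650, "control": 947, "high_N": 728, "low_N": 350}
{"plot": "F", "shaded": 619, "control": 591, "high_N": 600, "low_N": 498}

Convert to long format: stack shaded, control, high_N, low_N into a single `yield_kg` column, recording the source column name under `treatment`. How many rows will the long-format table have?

6 plot values × 4 melted columns = 24 rows.

24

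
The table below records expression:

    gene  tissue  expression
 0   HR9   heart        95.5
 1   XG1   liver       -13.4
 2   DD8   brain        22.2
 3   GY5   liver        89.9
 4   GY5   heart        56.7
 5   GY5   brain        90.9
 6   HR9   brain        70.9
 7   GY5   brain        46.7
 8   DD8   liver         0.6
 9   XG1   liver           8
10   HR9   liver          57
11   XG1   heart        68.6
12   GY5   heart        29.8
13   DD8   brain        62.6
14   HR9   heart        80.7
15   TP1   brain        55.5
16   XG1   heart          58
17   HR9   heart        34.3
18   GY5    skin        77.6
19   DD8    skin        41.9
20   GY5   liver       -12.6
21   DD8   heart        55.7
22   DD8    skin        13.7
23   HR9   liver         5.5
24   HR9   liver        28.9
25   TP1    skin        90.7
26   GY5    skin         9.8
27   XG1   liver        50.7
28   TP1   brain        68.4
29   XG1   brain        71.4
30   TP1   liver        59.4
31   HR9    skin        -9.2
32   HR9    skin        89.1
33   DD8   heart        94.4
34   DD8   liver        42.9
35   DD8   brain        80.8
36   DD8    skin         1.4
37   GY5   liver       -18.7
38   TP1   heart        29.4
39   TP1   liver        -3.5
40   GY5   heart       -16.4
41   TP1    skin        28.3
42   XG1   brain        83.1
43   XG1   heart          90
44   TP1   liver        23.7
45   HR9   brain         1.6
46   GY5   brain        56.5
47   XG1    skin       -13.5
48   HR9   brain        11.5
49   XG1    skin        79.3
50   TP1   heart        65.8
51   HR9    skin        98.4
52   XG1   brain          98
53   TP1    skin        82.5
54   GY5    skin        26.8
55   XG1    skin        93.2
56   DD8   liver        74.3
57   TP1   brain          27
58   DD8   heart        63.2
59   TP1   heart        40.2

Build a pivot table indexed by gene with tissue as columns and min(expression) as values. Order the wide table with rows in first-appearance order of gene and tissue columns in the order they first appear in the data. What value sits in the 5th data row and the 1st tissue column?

With rows in first-appearance order of gene, row 5 is gene=TP1. tissue columns in first-appearance order: heart, liver, brain, skin; column 1 is heart.
Long rows with gene=TP1, tissue=heart: min(29.4, 65.8, 40.2) = 29.4.

29.4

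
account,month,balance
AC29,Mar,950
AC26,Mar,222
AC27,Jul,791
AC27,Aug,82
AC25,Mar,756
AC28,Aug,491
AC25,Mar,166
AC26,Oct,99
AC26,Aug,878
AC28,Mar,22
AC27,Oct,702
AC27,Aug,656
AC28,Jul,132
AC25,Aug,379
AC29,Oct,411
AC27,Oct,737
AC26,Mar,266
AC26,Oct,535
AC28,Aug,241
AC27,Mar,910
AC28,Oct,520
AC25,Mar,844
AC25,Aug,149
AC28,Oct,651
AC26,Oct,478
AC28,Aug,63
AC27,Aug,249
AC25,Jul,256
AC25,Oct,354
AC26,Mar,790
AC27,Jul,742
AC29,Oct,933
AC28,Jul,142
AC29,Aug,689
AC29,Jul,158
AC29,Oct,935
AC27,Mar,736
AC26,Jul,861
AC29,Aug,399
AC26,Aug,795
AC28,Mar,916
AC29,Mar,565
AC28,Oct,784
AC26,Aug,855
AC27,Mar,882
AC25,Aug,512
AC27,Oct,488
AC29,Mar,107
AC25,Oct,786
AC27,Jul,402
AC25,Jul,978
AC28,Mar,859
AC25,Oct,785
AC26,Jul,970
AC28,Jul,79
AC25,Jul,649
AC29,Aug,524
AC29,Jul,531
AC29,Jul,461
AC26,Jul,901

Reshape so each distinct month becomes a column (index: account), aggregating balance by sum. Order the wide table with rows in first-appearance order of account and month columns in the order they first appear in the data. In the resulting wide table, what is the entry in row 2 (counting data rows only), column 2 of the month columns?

With rows in first-appearance order of account, row 2 is account=AC26. month columns in first-appearance order: Mar, Jul, Aug, Oct; column 2 is Jul.
Long rows with account=AC26, month=Jul: 861 + 970 + 901 = 2732.

2732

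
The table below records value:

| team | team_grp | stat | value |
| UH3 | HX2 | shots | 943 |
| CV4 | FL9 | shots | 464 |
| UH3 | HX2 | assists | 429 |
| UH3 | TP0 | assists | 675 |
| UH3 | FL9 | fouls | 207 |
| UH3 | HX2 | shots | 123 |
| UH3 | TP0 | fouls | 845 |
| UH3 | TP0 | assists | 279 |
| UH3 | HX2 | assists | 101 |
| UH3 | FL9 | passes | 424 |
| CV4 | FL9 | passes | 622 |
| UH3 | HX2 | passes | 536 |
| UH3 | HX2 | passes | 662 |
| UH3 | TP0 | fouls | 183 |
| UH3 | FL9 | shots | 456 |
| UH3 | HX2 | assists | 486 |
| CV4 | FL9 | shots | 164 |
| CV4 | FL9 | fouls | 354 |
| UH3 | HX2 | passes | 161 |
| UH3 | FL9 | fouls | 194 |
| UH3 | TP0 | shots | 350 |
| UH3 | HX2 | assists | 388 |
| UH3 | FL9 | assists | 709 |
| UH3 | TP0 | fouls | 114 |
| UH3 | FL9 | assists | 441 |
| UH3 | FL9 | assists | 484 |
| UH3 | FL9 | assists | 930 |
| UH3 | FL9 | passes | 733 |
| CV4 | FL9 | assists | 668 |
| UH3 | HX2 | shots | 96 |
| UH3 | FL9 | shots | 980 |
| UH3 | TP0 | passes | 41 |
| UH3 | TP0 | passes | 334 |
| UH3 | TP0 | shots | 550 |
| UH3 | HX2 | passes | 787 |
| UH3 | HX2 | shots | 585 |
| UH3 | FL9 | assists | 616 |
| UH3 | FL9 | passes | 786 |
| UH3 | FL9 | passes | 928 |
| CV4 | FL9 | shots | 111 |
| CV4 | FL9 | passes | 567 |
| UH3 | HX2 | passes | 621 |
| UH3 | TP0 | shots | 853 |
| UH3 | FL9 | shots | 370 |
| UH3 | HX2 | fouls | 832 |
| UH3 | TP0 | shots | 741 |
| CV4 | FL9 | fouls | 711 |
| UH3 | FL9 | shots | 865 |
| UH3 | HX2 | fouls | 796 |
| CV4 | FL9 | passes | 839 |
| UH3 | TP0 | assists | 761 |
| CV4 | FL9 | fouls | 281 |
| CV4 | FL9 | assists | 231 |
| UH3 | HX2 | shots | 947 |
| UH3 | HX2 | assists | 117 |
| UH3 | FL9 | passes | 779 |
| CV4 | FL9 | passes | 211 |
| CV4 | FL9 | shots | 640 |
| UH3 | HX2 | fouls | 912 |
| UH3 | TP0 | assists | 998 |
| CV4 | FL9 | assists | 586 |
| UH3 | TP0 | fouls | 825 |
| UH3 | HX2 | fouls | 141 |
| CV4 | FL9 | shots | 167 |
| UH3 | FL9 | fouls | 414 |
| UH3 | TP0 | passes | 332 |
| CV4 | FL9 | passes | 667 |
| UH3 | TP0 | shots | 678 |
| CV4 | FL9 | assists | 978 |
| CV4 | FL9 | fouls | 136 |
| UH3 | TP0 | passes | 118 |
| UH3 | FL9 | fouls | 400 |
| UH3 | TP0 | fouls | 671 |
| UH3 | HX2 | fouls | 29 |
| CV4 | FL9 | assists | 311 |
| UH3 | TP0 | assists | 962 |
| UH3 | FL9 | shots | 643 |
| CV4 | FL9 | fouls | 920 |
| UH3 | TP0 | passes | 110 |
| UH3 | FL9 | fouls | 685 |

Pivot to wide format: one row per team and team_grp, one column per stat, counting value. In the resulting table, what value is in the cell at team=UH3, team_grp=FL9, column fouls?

5

Rows with team=UH3, team_grp=FL9 and stat=fouls: value values are 207, 194, 414, 400, 685.
5 rows match — count = 5.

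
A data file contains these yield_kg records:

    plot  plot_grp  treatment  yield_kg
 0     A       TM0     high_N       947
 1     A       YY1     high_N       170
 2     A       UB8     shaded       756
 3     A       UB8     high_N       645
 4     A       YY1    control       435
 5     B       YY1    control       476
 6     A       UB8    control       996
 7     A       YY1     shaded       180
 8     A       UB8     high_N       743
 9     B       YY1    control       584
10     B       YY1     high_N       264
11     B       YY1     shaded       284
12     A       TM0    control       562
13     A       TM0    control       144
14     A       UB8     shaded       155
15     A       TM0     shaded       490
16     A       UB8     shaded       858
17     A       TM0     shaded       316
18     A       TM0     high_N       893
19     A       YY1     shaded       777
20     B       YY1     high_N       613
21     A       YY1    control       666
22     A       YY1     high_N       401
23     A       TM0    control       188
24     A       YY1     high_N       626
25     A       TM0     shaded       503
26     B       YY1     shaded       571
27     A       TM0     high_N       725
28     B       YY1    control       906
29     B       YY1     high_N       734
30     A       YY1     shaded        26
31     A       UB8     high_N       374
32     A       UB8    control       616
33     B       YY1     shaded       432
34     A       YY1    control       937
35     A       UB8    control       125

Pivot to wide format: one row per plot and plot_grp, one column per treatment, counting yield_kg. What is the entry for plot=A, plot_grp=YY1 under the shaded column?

3

Rows with plot=A, plot_grp=YY1 and treatment=shaded: yield_kg values are 180, 777, 26.
3 rows match — count = 3.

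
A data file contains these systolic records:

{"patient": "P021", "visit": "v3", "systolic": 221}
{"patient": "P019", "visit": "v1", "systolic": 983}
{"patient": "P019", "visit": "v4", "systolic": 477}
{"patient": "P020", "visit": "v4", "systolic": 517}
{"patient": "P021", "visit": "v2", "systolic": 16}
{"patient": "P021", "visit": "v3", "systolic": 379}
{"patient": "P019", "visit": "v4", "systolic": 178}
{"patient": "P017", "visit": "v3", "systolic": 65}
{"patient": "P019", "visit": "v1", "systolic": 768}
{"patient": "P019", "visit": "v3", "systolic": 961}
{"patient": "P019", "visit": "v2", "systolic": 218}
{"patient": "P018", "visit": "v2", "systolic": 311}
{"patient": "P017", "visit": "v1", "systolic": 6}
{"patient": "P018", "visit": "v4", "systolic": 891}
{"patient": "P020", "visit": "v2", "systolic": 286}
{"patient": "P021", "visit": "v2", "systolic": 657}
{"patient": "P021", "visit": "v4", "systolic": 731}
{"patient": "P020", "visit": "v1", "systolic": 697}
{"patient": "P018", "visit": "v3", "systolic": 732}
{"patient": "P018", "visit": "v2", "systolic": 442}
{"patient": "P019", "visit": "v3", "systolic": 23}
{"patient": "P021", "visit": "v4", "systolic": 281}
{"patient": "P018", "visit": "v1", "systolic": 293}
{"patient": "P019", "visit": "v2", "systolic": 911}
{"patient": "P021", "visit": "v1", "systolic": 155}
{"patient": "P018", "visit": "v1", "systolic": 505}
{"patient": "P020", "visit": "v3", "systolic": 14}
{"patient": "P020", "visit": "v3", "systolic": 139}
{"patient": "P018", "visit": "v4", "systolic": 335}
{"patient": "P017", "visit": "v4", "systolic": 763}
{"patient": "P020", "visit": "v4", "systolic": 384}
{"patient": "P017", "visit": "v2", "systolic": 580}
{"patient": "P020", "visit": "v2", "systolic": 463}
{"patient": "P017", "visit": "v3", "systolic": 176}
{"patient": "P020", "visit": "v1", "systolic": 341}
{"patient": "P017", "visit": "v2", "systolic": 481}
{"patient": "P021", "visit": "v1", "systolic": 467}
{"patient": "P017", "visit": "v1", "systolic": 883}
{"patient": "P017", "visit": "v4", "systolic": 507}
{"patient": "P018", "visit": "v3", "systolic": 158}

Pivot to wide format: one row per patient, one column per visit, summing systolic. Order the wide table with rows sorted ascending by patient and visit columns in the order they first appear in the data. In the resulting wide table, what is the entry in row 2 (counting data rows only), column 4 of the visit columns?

With rows sorted ascending by patient, row 2 is patient=P018. visit columns in first-appearance order: v3, v1, v4, v2; column 4 is v2.
Long rows with patient=P018, visit=v2: 311 + 442 = 753.

753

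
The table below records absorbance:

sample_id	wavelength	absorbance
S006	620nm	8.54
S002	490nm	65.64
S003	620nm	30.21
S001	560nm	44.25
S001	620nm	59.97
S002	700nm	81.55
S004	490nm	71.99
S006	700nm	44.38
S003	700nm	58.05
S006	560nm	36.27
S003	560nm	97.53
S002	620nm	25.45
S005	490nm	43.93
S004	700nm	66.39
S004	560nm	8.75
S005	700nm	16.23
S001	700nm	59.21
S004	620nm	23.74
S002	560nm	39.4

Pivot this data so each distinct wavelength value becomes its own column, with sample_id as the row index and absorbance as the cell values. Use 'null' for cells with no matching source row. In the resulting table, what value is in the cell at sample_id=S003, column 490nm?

null

No long-format row has sample_id=S003 and wavelength=490nm, so the cell is null.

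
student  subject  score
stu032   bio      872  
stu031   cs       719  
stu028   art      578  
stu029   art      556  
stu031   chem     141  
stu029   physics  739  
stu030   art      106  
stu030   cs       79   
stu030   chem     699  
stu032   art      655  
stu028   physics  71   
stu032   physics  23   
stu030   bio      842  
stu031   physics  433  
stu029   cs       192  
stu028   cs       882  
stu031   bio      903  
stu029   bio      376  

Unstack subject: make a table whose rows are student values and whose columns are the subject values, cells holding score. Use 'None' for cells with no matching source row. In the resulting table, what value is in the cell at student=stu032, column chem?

None

No long-format row has student=stu032 and subject=chem, so the cell is None.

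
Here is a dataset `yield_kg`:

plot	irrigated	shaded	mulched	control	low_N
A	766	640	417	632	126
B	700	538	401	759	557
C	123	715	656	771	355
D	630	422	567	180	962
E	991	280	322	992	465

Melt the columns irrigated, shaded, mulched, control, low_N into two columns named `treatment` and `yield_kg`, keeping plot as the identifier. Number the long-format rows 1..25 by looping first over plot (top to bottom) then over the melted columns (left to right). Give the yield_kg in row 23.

25 rows total (5 × 5). Row 23: index ⌊(23-1)/5⌋ = 4 into plot → E; (23-1) mod 5 = 2 into the melted columns → mulched.
So row 23 is (E, mulched, 322); yield_kg = 322.

322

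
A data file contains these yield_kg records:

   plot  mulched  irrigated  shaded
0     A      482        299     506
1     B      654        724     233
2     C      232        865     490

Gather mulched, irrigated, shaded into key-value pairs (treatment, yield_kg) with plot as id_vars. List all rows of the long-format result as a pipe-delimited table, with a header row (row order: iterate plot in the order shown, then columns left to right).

| plot | treatment | yield_kg |
| A | mulched | 482 |
| A | irrigated | 299 |
| A | shaded | 506 |
| B | mulched | 654 |
| B | irrigated | 724 |
| B | shaded | 233 |
| C | mulched | 232 |
| C | irrigated | 865 |
| C | shaded | 490 |

Each (plot, column) pair becomes one row: 3 × 3 = 9 rows.
For example, (A, mulched) → yield_kg=482.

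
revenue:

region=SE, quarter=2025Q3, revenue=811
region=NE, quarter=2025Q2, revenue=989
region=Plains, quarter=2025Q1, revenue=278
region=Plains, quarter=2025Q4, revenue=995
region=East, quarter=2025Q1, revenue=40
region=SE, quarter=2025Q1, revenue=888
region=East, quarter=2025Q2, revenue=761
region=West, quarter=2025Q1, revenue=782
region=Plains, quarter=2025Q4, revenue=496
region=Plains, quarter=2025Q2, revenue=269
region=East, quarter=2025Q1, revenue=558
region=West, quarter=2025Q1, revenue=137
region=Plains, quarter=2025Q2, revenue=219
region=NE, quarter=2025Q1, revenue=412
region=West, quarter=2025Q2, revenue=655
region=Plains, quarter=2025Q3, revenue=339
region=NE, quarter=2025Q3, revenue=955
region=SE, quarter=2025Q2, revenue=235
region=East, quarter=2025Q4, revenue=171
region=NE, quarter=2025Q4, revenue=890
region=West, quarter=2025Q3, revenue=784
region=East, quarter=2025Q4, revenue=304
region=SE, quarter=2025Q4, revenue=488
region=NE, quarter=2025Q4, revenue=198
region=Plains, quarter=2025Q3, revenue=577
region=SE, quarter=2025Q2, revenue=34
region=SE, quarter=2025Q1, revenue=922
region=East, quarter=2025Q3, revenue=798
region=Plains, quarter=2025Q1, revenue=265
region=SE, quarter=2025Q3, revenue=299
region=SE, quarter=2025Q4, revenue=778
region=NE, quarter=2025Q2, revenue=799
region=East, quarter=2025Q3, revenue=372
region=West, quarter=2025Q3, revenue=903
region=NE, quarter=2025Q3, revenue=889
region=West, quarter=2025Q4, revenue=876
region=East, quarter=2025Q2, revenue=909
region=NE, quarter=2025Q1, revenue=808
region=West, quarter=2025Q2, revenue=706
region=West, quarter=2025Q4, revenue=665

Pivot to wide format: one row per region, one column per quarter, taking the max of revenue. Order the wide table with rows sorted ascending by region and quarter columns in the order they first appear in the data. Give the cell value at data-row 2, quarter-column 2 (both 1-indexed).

989

With rows sorted ascending by region, row 2 is region=NE. quarter columns in first-appearance order: 2025Q3, 2025Q2, 2025Q1, 2025Q4; column 2 is 2025Q2.
Long rows with region=NE, quarter=2025Q2: max(989, 799) = 989.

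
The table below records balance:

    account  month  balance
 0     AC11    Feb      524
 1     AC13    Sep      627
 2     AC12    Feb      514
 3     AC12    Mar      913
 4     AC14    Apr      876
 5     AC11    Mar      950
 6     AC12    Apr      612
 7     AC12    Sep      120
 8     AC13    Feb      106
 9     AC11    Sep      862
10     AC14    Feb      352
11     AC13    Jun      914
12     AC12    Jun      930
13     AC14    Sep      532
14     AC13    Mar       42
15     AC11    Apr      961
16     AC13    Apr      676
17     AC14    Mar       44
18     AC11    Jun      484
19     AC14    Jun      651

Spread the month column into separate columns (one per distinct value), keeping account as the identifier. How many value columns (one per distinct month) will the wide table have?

5 distinct month values: Feb, Mar, Sep, Apr, Jun.

5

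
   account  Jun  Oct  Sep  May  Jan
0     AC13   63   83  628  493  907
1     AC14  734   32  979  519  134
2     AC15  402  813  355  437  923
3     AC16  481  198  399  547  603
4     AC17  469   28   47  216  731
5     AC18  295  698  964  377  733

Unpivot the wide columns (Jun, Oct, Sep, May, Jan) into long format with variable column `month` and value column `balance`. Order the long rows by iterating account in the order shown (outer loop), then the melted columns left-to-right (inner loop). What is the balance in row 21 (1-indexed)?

30 rows total (6 × 5). Row 21: index ⌊(21-1)/5⌋ = 4 into account → AC17; (21-1) mod 5 = 0 into the melted columns → Jun.
So row 21 is (AC17, Jun, 469); balance = 469.

469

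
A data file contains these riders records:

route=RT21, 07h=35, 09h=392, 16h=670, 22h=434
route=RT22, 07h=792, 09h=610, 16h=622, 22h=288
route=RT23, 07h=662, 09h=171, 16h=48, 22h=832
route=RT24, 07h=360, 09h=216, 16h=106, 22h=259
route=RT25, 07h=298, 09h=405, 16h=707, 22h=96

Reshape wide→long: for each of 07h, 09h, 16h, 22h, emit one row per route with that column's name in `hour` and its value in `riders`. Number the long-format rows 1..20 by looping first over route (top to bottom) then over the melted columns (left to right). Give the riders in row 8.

20 rows total (5 × 4). Row 8: index ⌊(8-1)/4⌋ = 1 into route → RT22; (8-1) mod 4 = 3 into the melted columns → 22h.
So row 8 is (RT22, 22h, 288); riders = 288.

288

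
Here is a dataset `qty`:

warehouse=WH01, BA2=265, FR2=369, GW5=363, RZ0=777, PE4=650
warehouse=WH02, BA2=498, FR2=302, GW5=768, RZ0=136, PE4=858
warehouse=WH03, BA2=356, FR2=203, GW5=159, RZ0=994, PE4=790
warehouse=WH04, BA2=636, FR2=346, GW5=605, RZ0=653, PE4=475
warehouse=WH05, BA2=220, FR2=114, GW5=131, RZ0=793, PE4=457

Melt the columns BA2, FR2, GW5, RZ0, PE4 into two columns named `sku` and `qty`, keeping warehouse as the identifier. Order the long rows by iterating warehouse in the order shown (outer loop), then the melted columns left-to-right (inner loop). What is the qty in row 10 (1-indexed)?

858

25 rows total (5 × 5). Row 10: index ⌊(10-1)/5⌋ = 1 into warehouse → WH02; (10-1) mod 5 = 4 into the melted columns → PE4.
So row 10 is (WH02, PE4, 858); qty = 858.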